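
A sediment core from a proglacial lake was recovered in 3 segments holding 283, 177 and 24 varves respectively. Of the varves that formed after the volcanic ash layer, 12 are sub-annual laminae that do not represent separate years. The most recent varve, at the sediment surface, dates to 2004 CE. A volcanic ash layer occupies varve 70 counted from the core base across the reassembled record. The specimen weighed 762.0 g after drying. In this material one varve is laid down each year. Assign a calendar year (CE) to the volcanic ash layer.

1602 CE

Total varves = 283 + 177 + 24 = 484.
484 − 70 = 414 varves lie beyond the volcanic ash layer toward the sediment surface.
Excluding 12 false varves: 414 − 12 = 402.
Counting back 402 years from 2004 CE places the volcanic ash layer in 2004 − 402 = 1602 CE.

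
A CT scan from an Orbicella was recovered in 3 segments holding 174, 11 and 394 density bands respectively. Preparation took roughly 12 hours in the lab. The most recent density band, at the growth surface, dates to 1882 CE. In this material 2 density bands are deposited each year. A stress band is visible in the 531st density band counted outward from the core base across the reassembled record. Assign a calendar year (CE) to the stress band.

1858 CE

Total density bands = 174 + 11 + 394 = 579.
Between density band 531 and the growth surface there are 579 − 531 = 48 density bands.
With 2 density bands per year, 48 / 2 = 24 years.
The density band at the growth surface is 1882 CE, so the stress band dates to 1882 − 24 = 1858 CE.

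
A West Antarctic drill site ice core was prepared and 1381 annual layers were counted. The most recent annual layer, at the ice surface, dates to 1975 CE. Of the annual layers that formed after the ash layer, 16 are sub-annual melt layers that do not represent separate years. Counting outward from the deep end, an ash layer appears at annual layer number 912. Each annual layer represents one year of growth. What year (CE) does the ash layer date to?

1522 CE

Between annual layer 912 and the ice surface there are 1381 − 912 = 469 annual layers.
469 − 16 false = 453 true annual layers after the ash layer.
Counting back 453 years from 1975 CE places the ash layer in 1975 − 453 = 1522 CE.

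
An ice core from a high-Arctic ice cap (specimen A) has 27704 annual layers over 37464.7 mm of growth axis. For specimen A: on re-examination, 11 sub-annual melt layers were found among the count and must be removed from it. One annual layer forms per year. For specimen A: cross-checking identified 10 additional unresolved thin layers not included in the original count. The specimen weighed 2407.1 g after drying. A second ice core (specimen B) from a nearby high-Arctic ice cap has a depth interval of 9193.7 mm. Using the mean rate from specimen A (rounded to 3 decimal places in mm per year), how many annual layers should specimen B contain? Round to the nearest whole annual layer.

Specimen A: true annual layer count = 27704 − 11 + 10 = 27703.
A: 37464.7 mm over 27703 years gives 37464.7 / 27703 ≈ 1.352 mm/yr.
Specimen B: 9193.7 mm / 1.352 mm per year = 6800.07 years ≈ 6800 annual layers.

6800 annual layers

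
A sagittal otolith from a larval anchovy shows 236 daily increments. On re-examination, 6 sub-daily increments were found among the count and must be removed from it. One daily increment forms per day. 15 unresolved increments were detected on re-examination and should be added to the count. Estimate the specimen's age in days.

Adjusted count: 236 − 6 + 15 = 245 daily increments.
One daily increment per day makes the duration 245 days.

245 d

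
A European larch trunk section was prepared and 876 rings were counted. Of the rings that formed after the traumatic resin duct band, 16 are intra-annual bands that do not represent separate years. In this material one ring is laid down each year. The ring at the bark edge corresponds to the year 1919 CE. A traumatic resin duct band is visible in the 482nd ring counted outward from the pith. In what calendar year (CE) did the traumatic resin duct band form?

1541 CE

The traumatic resin duct band sits at ring 482 from the pith, so 876 − 482 = 394 rings formed after it.
394 − 16 false = 378 true rings after the traumatic resin duct band.
1919 − 378 = 1541 CE.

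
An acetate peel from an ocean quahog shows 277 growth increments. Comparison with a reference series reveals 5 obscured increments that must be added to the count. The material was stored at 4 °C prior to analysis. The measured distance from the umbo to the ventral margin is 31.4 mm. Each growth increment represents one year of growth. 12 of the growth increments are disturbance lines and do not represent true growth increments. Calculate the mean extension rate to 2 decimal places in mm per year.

True growth increment count = 277 − 12 + 5 = 270.
31.4 mm over 270 years gives 31.4 / 270 ≈ 0.12 mm per year.

0.12 mm per year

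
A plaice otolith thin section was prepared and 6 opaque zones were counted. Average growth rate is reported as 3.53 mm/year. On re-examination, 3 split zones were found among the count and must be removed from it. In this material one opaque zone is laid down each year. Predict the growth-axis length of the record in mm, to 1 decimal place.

After corrections the count is 6 − 3 = 3 opaque zones.
Length ≈ 3.53 × 3 = 10.6 mm.

10.6 mm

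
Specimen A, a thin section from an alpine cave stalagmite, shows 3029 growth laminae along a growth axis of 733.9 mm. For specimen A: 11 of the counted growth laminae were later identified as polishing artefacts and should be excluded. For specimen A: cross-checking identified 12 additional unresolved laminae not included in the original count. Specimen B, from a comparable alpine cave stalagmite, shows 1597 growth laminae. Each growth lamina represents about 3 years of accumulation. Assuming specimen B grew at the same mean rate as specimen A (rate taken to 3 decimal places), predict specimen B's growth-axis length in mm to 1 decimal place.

Specimen A: true growth lamina count = 3029 − 11 + 12 = 3030.
Specimen A: 3030 growth laminae at 3 years each span 3030 × 3 = 9090 years.
A: Mean rate = 733.9 mm / 9090 years ≈ 0.081 mm/yr.
Specimen B: at 3 years per growth lamina, 1597 × 3 = 4791 years. B's length ≈ 0.081 × 4791 = 388.1 mm.

388.1 mm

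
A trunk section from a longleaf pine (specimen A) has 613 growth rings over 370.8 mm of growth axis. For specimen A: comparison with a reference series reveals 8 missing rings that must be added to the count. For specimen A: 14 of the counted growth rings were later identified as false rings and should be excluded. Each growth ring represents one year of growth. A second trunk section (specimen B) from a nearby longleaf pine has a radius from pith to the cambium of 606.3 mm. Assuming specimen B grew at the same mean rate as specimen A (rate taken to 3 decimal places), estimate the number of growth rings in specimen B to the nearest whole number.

992 growth rings

Specimen A: correcting the raw count gives 613 − 14 + 8 = 607 true growth rings.
A: Extension rate ≈ 370.8 / 607 = 0.611 mm/year.
Specimen B: 606.3 mm / 0.611 mm per year = 992.31 years ≈ 992 growth rings.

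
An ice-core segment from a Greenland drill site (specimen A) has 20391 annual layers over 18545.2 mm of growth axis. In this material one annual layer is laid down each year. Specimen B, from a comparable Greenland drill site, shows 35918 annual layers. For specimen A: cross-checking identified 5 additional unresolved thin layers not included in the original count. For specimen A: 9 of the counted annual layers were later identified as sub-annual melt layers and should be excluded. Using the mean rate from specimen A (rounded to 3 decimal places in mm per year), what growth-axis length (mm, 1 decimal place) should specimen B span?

Specimen A: adjusted count: 20391 − 9 + 5 = 20387 annual layers.
A: Extension rate ≈ 18545.2 / 20387 = 0.910 mm/yr.
B's length ≈ 0.910 × 35918 = 32685.4 mm.

32685.4 mm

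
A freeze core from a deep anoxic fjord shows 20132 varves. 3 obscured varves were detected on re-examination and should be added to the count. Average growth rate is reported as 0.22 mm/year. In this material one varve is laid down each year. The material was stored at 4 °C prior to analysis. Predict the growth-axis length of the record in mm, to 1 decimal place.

4429.7 mm

Adjusted count: 20132 + 3 = 20135 varves.
20135 years at 0.22 mm/year gives 0.22 × 20135 = 4429.7 mm.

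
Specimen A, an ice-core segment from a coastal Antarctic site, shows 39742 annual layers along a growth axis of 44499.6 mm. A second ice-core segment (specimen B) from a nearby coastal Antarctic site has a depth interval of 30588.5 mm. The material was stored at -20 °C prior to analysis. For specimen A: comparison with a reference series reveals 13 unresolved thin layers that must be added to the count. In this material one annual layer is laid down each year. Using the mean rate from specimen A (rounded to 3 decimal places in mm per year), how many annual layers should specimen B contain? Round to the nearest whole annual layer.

Specimen A: correcting the raw count gives 39742 + 13 = 39755 true annual layers.
A: Extension rate ≈ 44499.6 / 39755 = 1.119 mm per year.
For B, 30588.5 / 1.119 = 27335.57 years ≈ 27336 annual layers.

27336 annual layers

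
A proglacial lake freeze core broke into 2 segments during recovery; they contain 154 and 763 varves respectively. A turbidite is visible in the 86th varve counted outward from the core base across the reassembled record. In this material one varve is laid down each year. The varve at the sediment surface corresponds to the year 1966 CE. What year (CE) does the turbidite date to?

Total varves = 154 + 763 = 917.
The turbidite sits at varve 86 from the core base, so 917 − 86 = 831 varves formed after it.
1966 − 831 = 1135 CE.

1135 CE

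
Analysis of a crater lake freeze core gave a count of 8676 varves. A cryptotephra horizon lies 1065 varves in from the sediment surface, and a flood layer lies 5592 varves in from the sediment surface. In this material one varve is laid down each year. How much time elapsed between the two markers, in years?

4527 years

5592 − 1065 = 4527 varves lie between the two events.
One varve per year makes the interval 4527 years.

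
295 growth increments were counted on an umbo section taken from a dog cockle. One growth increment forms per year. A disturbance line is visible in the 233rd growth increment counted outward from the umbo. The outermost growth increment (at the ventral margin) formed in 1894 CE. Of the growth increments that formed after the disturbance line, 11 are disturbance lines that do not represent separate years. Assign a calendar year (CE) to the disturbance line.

Between growth increment 233 and the ventral margin there are 295 − 233 = 62 growth increments.
62 − 11 false = 51 true growth increments after the disturbance line.
Counting back 51 years from 1894 CE places the disturbance line in 1894 − 51 = 1843 CE.

1843 CE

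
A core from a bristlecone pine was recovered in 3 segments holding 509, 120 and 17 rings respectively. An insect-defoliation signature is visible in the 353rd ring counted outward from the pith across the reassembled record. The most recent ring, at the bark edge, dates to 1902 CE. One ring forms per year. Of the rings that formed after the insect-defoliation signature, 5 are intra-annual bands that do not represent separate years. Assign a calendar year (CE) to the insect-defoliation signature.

1614 CE

Total rings = 509 + 120 + 17 = 646.
Between ring 353 and the bark edge there are 646 − 353 = 293 rings.
Removing the 5 false rings leaves 293 − 5 = 288 true rings beyond the insect-defoliation signature.
1902 − 288 = 1614 CE.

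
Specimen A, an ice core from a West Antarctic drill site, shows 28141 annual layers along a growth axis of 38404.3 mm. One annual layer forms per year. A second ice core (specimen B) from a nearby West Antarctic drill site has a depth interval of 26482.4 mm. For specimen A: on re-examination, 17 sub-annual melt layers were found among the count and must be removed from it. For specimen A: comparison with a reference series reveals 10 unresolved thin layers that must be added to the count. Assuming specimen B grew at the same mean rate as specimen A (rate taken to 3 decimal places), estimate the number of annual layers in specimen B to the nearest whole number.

19401 annual layers

Specimen A: adjusted count: 28141 − 17 + 10 = 28134 annual layers.
A: 38404.3 mm over 28134 years gives 38404.3 / 28134 ≈ 1.365 mm/yr.
B spans 26482.4 / 1.365 = 19401.03 years ≈ 19401 annual layers.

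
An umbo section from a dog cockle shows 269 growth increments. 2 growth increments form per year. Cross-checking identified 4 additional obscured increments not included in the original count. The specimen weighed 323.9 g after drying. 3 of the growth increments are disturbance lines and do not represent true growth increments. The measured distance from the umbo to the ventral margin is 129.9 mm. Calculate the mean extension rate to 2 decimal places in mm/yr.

Correcting the raw count gives 269 − 3 + 4 = 270 true growth increments.
With 2 growth increments per year, 270 / 2 = 135 years.
129.9 mm over 135 years gives 129.9 / 135 ≈ 0.96 mm/yr.

0.96 mm/yr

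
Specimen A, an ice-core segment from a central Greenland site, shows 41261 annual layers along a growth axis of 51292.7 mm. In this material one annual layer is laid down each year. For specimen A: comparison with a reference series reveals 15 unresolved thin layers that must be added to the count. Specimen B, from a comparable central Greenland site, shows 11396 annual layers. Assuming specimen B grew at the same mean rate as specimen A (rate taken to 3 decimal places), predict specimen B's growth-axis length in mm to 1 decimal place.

Specimen A: after corrections the count is 41261 + 15 = 41276 annual layers.
A: 51292.7 mm over 41276 years gives 51292.7 / 41276 ≈ 1.243 mm/yr.
B's length ≈ 1.243 × 11396 = 14165.2 mm.

14165.2 mm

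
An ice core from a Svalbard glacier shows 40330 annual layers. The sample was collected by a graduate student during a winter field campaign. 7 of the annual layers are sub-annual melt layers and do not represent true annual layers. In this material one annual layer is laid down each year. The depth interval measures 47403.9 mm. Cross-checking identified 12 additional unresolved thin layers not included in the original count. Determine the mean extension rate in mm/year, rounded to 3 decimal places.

True annual layer count = 40330 − 7 + 12 = 40335.
47403.9 mm over 40335 years gives 47403.9 / 40335 ≈ 1.175 mm/year.

1.175 mm/year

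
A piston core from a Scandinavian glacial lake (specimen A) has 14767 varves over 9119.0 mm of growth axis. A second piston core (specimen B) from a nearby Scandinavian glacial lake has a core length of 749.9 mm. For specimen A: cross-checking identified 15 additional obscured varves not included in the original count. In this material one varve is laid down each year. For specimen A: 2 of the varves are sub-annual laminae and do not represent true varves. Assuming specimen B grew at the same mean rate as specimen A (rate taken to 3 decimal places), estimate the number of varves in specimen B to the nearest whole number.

1215 varves

Specimen A: true varve count = 14767 − 2 + 15 = 14780.
A: Mean rate = 9119.0 mm / 14780 years ≈ 0.617 mm per year.
For B, 749.9 / 0.617 = 1215.40 years ≈ 1215 varves.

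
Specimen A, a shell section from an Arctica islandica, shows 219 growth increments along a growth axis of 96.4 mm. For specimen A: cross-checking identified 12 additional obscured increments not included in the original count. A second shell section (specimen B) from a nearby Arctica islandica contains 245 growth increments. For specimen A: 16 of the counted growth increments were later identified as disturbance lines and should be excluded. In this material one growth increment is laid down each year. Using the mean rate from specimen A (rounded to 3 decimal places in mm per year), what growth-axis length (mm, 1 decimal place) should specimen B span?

Specimen A: adjusted count: 219 − 16 + 12 = 215 growth increments.
A: 96.4 mm over 215 years gives 96.4 / 215 ≈ 0.448 mm/yr.
Length of B = 0.448 × 245 = 109.8 mm.

109.8 mm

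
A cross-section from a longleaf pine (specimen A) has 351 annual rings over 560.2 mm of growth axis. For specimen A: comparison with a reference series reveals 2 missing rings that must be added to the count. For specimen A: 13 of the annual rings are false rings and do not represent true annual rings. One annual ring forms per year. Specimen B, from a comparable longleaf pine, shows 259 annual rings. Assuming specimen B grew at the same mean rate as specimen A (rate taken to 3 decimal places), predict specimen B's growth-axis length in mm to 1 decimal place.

426.8 mm

Specimen A: true annual ring count = 351 − 13 + 2 = 340.
A: Extension rate ≈ 560.2 / 340 = 1.648 mm/yr.
For B, 1.648 mm/year × 259 years = 426.8 mm.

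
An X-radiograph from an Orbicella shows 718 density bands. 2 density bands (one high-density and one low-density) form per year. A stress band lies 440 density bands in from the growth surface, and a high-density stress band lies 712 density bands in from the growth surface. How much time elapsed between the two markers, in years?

Separation: 712 − 440 = 272 density bands.
With 2 density bands per year, 272 / 2 = 136 years.

136 years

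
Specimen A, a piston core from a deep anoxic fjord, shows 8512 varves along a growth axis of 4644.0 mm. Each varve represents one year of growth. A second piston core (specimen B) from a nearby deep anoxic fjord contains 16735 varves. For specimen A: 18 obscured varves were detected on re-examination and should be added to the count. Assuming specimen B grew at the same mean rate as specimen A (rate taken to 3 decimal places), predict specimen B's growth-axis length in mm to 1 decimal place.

9103.8 mm

Specimen A: adjusted count: 8512 + 18 = 8530 varves.
A: 4644.0 mm over 8530 years gives 4644.0 / 8530 ≈ 0.544 mm/yr.
Length of B = 0.544 × 16735 = 9103.8 mm.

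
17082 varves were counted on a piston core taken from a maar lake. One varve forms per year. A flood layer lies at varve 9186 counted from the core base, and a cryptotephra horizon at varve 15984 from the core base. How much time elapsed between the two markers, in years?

6798 years

Separation: 15984 − 9186 = 6798 varves.
One varve per year makes the interval 6798 years.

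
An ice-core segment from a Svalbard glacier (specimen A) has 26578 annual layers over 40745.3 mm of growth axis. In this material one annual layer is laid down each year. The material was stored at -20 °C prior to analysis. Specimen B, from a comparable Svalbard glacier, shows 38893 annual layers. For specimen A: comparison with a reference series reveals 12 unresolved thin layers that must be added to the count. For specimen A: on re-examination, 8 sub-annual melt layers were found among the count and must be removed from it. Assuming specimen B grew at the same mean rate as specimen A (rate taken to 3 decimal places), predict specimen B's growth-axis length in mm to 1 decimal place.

59623.0 mm

Specimen A: correcting the raw count gives 26578 − 8 + 12 = 26582 true annual layers.
A: Extension rate ≈ 40745.3 / 26582 = 1.533 mm/yr.
B's length ≈ 1.533 × 38893 = 59623.0 mm.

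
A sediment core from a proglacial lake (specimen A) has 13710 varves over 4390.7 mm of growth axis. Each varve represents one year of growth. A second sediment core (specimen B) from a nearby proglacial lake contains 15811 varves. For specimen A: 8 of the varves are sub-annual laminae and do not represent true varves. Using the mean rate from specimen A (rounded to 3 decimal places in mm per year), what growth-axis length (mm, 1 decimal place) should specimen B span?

Specimen A: true varve count = 13710 − 8 = 13702.
A: Mean rate = 4390.7 mm / 13702 years ≈ 0.320 mm/yr.
Length of B = 0.320 × 15811 = 5059.5 mm.

5059.5 mm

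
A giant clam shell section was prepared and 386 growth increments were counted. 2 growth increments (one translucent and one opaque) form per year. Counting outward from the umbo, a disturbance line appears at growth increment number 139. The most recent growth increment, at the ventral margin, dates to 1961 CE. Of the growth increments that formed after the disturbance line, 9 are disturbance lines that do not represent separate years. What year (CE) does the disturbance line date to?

386 − 139 = 247 growth increments lie beyond the disturbance line toward the ventral margin.
247 − 9 false = 238 true growth increments after the disturbance line.
238 growth increments at 2 per year is 238 / 2 = 119 years.
The growth increment at the ventral margin is 1961 CE, so the disturbance line dates to 1961 − 119 = 1842 CE.

1842 CE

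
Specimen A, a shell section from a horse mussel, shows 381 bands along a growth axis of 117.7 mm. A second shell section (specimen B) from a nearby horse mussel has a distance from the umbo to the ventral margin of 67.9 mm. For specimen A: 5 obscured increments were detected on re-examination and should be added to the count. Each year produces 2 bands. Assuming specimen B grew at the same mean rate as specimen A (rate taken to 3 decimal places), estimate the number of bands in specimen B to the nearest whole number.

223 bands

Specimen A: correcting the raw count gives 381 + 5 = 386 true bands.
Specimen A: dividing by 2 bands per year: 386 / 2 = 193 years.
A: 117.7 mm over 193 years gives 117.7 / 193 ≈ 0.610 mm/year.
For B, 67.9 / 0.610 = 111.31 years; at 2 bands per year that is 111.31 × 2 ≈ 223 bands.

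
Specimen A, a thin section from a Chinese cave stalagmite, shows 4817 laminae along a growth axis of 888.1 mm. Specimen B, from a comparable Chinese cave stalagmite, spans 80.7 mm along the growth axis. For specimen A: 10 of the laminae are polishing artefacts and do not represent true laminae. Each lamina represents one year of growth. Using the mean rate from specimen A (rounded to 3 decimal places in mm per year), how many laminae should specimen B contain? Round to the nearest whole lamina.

436 laminae

Specimen A: correcting the raw count gives 4817 − 10 = 4807 true laminae.
A: Extension rate ≈ 888.1 / 4807 = 0.185 mm per year.
B spans 80.7 / 0.185 = 436.22 years ≈ 436 laminae.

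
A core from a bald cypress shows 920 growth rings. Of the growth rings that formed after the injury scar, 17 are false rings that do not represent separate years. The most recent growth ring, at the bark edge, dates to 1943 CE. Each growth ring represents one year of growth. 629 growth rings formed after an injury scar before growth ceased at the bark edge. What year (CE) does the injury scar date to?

629 growth rings formed after the injury scar.
Excluding 17 false growth rings: 629 − 17 = 612.
The growth ring at the bark edge is 1943 CE, so the injury scar dates to 1943 − 612 = 1331 CE.

1331 CE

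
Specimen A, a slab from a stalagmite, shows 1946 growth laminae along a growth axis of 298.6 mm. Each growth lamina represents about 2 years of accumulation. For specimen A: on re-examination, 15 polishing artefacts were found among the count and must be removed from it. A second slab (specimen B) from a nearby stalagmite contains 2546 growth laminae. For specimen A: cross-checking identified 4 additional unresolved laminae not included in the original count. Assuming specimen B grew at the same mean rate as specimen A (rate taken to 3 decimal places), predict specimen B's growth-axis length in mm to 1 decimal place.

Specimen A: correcting the raw count gives 1946 − 15 + 4 = 1935 true growth laminae.
Specimen A: multiplying by 2 years per growth lamina: 1935 × 2 = 3870 years.
A: 298.6 mm over 3870 years gives 298.6 / 3870 ≈ 0.077 mm per year.
Specimen B: 2546 growth laminae at 2 years each span 2546 × 2 = 5092 years. B's length ≈ 0.077 × 5092 = 392.1 mm.

392.1 mm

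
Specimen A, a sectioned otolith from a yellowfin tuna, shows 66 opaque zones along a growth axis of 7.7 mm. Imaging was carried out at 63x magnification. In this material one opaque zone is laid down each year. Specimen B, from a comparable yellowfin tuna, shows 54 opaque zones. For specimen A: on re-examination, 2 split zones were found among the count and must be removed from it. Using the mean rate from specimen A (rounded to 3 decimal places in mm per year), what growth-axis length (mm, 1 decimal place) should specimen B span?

Specimen A: correcting the raw count gives 66 − 2 = 64 true opaque zones.
A: Mean rate = 7.7 mm / 64 years ≈ 0.120 mm per year.
For B, 0.120 mm/year × 54 years = 6.5 mm.

6.5 mm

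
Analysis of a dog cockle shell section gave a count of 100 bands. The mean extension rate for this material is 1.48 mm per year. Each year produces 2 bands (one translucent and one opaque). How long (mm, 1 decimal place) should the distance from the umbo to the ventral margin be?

Dividing by 2 bands per year: 100 / 2 = 50 years.
Predicted length = 1.48 mm/year × 50 years = 74.0 mm.

74.0 mm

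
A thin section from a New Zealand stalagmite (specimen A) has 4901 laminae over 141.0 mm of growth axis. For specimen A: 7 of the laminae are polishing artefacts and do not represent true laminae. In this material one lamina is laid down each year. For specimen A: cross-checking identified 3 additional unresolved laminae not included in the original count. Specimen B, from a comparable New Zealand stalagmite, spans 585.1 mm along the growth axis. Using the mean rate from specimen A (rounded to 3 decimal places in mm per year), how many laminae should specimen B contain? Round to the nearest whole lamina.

Specimen A: true lamina count = 4901 − 7 + 3 = 4897.
A: 141.0 mm over 4897 years gives 141.0 / 4897 ≈ 0.029 mm per year.
Specimen B: 585.1 mm / 0.029 mm per year = 20175.86 years ≈ 20176 laminae.

20176 laminae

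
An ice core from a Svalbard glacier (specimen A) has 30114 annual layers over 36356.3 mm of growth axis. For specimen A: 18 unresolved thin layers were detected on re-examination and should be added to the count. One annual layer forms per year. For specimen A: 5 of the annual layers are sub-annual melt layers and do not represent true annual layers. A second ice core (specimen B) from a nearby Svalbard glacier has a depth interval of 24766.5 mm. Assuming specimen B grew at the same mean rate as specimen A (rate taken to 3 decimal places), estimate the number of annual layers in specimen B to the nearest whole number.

Specimen A: correcting the raw count gives 30114 − 5 + 18 = 30127 true annual layers.
A: 36356.3 mm over 30127 years gives 36356.3 / 30127 ≈ 1.207 mm/yr.
Specimen B: 24766.5 mm / 1.207 mm per year = 20519.06 years ≈ 20519 annual layers.

20519 annual layers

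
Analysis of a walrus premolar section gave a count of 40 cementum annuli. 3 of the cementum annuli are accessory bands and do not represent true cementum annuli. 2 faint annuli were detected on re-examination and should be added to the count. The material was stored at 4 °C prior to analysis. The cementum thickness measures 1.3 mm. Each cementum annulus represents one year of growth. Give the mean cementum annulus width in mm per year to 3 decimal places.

Correcting the raw count gives 40 − 3 + 2 = 39 true cementum annuli.
Extension rate ≈ 1.3 / 39 = 0.033 mm per year.

0.033 mm per year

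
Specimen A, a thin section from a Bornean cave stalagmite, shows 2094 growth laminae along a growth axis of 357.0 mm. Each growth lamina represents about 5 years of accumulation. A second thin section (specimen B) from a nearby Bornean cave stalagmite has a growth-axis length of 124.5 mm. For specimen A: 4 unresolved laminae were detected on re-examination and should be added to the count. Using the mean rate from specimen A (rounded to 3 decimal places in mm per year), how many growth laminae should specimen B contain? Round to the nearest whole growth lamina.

Specimen A: correcting the raw count gives 2094 + 4 = 2098 true growth laminae.
Specimen A: multiplying by 5 years per growth lamina: 2098 × 5 = 10490 years.
A: Extension rate ≈ 357.0 / 10490 = 0.034 mm/year.
Specimen B: 124.5 mm / 0.034 mm per year = 3661.76 years; at 5 years per growth lamina that is 3661.76 / 5 ≈ 732 growth laminae.

732 growth laminae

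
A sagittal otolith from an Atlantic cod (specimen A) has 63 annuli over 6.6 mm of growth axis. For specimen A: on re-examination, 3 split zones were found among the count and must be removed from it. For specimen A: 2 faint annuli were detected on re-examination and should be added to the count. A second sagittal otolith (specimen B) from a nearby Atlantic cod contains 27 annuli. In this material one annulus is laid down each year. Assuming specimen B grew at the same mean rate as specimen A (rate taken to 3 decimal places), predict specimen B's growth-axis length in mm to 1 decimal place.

2.9 mm

Specimen A: adjusted count: 63 − 3 + 2 = 62 annuli.
A: 6.6 mm over 62 years gives 6.6 / 62 ≈ 0.106 mm/year.
For B, 0.106 mm/year × 27 years = 2.9 mm.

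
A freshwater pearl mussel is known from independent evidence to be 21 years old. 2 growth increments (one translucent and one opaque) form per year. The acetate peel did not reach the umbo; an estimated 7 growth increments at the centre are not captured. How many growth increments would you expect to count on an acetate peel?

With 2 growth increments per year, 21 years would produce 21 × 2 = 42 growth increments.
Less the 7 uncaptured growth increments: 42 − 7 = 35.

35 growth increments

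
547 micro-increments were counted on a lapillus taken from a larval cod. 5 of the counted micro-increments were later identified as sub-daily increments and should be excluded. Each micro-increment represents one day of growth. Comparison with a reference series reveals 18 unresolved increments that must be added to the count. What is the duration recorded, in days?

560 days

After corrections the count is 547 − 5 + 18 = 560 micro-increments.
At one micro-increment per day, that is 560 days.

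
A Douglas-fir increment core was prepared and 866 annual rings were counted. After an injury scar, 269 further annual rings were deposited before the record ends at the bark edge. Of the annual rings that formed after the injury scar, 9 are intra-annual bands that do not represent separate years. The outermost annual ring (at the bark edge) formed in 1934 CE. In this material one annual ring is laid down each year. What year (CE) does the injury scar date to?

269 annual rings formed after the injury scar.
Excluding 9 false annual rings: 269 − 9 = 260.
The annual ring at the bark edge is 1934 CE, so the injury scar dates to 1934 − 260 = 1674 CE.

1674 CE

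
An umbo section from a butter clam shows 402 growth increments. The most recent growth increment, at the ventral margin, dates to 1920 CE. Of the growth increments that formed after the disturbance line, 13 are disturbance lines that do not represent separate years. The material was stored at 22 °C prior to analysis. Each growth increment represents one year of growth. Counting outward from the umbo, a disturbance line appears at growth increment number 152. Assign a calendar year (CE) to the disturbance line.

1683 CE

402 − 152 = 250 growth increments lie beyond the disturbance line toward the ventral margin.
Excluding 13 false growth increments: 250 − 13 = 237.
1920 − 237 = 1683 CE.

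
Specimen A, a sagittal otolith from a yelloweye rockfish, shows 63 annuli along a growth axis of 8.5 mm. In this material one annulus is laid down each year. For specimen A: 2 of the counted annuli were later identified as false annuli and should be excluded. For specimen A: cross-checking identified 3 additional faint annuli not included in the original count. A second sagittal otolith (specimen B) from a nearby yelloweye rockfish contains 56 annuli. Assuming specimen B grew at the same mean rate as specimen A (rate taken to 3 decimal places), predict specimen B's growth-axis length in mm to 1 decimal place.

Specimen A: adjusted count: 63 − 2 + 3 = 64 annuli.
A: Mean rate = 8.5 mm / 64 years ≈ 0.133 mm/year.
For B, 0.133 mm/year × 56 years = 7.4 mm.

7.4 mm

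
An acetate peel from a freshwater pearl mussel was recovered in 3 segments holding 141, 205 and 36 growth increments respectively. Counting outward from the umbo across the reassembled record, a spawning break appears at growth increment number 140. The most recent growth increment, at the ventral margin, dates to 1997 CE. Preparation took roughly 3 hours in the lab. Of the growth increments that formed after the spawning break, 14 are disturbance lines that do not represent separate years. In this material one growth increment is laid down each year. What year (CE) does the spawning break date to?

1769 CE

Total growth increments = 141 + 205 + 36 = 382.
Between growth increment 140 and the ventral margin there are 382 − 140 = 242 growth increments.
Removing the 14 false growth increments leaves 242 − 14 = 228 true growth increments beyond the spawning break.
The growth increment at the ventral margin is 1997 CE, so the spawning break dates to 1997 − 228 = 1769 CE.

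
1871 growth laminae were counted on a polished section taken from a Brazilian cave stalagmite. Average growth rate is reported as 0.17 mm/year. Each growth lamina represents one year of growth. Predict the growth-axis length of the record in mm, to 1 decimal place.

318.1 mm

The record spans 1871 years at 0.17 mm per year.
Predicted length = 0.17 mm/year × 1871 years = 318.1 mm.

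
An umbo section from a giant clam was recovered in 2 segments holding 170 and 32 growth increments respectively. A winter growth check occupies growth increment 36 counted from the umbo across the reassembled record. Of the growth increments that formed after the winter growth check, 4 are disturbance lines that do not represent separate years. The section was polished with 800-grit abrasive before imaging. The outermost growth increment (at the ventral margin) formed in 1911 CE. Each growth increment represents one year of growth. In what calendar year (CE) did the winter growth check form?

Total growth increments = 170 + 32 = 202.
202 − 36 = 166 growth increments lie beyond the winter growth check toward the ventral margin.
166 − 4 false = 162 true growth increments after the winter growth check.
Counting back 162 years from 1911 CE places the winter growth check in 1911 − 162 = 1749 CE.

1749 CE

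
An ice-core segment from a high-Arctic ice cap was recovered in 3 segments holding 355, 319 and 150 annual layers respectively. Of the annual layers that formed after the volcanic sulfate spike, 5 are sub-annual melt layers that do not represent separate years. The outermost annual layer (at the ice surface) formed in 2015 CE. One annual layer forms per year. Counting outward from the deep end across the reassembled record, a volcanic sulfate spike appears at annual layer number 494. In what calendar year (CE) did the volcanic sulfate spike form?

1690 CE

Total annual layers = 355 + 319 + 150 = 824.
824 − 494 = 330 annual layers lie beyond the volcanic sulfate spike toward the ice surface.
330 − 5 false = 325 true annual layers after the volcanic sulfate spike.
Counting back 325 years from 2015 CE places the volcanic sulfate spike in 2015 − 325 = 1690 CE.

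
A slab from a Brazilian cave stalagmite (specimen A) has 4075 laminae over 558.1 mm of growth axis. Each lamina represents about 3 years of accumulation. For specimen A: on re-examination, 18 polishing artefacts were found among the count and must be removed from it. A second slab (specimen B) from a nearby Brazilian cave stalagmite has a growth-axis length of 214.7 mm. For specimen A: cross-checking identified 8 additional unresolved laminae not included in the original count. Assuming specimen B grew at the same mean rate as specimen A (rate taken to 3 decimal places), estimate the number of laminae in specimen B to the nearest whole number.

1556 laminae

Specimen A: adjusted count: 4075 − 18 + 8 = 4065 laminae.
Specimen A: at 3 years per lamina, 4065 × 3 = 12195 years.
A: Mean rate = 558.1 mm / 12195 years ≈ 0.046 mm/year.
For B, 214.7 / 0.046 = 4667.39 years; at 3 years per lamina that is 4667.39 / 3 ≈ 1556 laminae.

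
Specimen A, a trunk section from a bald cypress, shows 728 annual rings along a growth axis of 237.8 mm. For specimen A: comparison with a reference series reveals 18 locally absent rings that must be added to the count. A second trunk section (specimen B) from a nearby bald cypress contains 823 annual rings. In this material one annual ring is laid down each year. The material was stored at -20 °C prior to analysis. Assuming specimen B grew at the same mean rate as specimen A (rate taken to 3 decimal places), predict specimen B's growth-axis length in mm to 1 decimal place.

262.5 mm

Specimen A: after corrections the count is 728 + 18 = 746 annual rings.
A: Mean rate = 237.8 mm / 746 years ≈ 0.319 mm/yr.
For B, 0.319 mm/year × 823 years = 262.5 mm.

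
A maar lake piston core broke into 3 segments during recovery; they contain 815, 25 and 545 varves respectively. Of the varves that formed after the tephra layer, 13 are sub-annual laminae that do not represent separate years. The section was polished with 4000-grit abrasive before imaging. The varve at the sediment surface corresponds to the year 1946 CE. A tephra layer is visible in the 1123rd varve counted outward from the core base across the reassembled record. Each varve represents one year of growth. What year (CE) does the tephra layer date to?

1697 CE

Total varves = 815 + 25 + 545 = 1385.
1385 − 1123 = 262 varves lie beyond the tephra layer toward the sediment surface.
Removing the 13 false varves leaves 262 − 13 = 249 true varves beyond the tephra layer.
The varve at the sediment surface is 1946 CE, so the tephra layer dates to 1946 − 249 = 1697 CE.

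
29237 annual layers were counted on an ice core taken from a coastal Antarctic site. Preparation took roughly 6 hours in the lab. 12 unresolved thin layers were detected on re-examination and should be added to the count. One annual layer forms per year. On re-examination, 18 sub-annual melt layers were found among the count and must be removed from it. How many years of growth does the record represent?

29231 years

True annual layer count = 29237 − 18 + 12 = 29231.
With a one-to-one annual layer periodicity this is 29231 years.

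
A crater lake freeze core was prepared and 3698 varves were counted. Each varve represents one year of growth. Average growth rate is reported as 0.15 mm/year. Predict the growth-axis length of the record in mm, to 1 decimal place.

554.7 mm

3698 years of growth are recorded.
3698 years at 0.15 mm/year gives 0.15 × 3698 = 554.7 mm.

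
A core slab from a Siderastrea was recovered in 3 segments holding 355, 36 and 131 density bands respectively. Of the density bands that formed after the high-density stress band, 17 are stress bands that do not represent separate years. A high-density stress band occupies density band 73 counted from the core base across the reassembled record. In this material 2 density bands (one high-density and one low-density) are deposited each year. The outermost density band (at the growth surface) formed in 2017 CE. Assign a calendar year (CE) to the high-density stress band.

1801 CE

Total density bands = 355 + 36 + 131 = 522.
522 − 73 = 449 density bands lie beyond the high-density stress band toward the growth surface.
Removing the 17 false density bands leaves 449 − 17 = 432 true density bands beyond the high-density stress band.
432 density bands at 2 per year is 432 / 2 = 216 years.
The density band at the growth surface is 2017 CE, so the high-density stress band dates to 2017 − 216 = 1801 CE.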